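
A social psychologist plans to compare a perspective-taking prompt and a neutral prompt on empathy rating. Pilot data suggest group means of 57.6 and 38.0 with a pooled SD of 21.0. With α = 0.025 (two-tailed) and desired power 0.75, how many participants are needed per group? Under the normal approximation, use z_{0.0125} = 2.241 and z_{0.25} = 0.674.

Cohen's d = |M₁ − M₂| / SD_pooled = |57.6 − 38.0| / 21.0 = 19.6 / 21.0 = 0.933.
For two independent groups with equal n: n = 2·((z_{α/2} + z_β) / d)².
z_{α/2} + z_β = 2.241 + 0.674 = 2.915.
n = 2 × (2.915 / 0.933)² = 2 × 3.124² = 2 × 9.76 = 19.5.
Round up to the next whole participant.

n = 20 per group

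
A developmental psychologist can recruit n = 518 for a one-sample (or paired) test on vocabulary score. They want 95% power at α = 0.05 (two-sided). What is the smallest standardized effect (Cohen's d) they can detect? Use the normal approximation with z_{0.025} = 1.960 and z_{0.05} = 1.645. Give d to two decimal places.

For a single sample (or paired design) of n = 518: d_min = (z_{α/2} + z_β)/√n.
z-sum = 1.960 + 1.645 = 3.605.
d_min = 3.605 / √518 = 3.605 / 22.760 = 0.158.

d_min ≈ 0.16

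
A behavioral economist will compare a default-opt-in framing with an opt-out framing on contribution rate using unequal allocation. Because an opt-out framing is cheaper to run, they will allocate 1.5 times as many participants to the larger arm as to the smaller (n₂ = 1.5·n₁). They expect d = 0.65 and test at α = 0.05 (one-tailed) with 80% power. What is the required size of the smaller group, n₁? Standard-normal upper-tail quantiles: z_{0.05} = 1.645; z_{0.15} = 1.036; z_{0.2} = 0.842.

With allocation ratio k = n₂/n₁ = 1.5, Var(x̄₁−x̄₂) = σ²(1/n₁ + 1/(k·n₁)) = σ²·(k+1)/(k·n₁).
So n₁ = (1 + 1/k)·((z_{α} + z_β)/d)² = 1.667 × (2.487/0.65)².
n₁ = 1.667 × 14.64 = 24.4.
Round up: n₁ = 25, giving n₂ = ⌈1.5 × 25⌉ = ⌈37.5⌉ = 38.

n₁ = 25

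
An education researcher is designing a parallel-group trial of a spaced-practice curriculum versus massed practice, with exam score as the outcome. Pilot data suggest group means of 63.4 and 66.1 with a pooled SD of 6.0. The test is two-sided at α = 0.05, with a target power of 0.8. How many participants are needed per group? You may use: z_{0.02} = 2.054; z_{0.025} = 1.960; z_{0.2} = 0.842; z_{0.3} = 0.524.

n = 78 per group

Cohen's d = |M₁ − M₂| / SD_pooled = |63.4 − 66.1| / 6.0 = 2.7 / 6.0 = 0.450.
For two independent groups with equal n: n = 2·((z_{α/2} + z_β) / d)².
z_{α/2} + z_β = 1.960 + 0.842 = 2.802.
n = 2 × (2.802 / 0.450)² = 2 × 6.227² = 2 × 38.77 = 77.5.
Round up to the next whole participant.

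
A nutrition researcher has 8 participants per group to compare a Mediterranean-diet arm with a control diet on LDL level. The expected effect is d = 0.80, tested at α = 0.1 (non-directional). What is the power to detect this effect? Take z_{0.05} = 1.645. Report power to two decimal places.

power ≈ 0.48

For two equal groups, power = Φ(d·√(n/2) − z_{α/2}).
d·√(n/2) = 0.80 × √(8/2) = 0.80 × 2.000 = 1.600.
z_β = 1.600 − 1.645 = -0.045.
Power = Φ(-0.045) = 0.482.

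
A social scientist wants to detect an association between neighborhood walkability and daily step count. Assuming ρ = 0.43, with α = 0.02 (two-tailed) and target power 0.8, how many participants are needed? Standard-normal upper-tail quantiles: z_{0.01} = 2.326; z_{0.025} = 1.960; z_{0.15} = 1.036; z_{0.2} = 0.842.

Fisher's z: C = ½·ln((1+r)/(1−r)) = ½·ln(2.5088) = 0.4599.
n = ((z_{α/2} + z_β)/C)² + 3.
(2.326 + 0.842) / 0.4599 = 3.168 / 0.4599 = 6.888.
n = 6.888² + 3 = 47.45 + 3 = 50.5.
Round up.

n = 51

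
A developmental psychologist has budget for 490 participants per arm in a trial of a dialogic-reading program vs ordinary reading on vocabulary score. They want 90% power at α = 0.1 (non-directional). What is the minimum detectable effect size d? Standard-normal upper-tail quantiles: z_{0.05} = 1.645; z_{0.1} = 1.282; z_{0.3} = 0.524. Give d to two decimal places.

d_min ≈ 0.19

For two independent groups of n = 490 each: d_min = (z_{α/2} + z_β)·√(2/n).
z-sum = 1.645 + 1.282 = 2.927.
d_min = 2.927 × √(2/490) = 2.927 × 0.0639 = 0.187.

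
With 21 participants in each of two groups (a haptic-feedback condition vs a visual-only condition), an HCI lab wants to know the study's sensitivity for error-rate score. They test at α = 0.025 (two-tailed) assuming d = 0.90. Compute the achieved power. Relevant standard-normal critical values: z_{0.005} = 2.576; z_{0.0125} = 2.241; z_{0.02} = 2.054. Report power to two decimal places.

power ≈ 0.75

For two equal groups, power = Φ(d·√(n/2) − z_{α/2}).
d·√(n/2) = 0.90 × √(21/2) = 0.90 × 3.240 = 2.916.
z_β = 2.916 − 2.241 = 0.675.
Power = Φ(0.675) = 0.750.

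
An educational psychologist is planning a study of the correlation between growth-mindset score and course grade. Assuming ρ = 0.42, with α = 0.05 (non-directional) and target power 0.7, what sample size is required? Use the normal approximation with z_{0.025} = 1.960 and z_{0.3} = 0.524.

n = 34

Fisher's z: C = ½·ln((1+r)/(1−r)) = ½·ln(2.4483) = 0.4477.
n = ((z_{α/2} + z_β)/C)² + 3.
(1.960 + 0.524) / 0.4477 = 2.484 / 0.4477 = 5.548.
n = 5.548² + 3 = 30.78 + 3 = 33.8.
Round up.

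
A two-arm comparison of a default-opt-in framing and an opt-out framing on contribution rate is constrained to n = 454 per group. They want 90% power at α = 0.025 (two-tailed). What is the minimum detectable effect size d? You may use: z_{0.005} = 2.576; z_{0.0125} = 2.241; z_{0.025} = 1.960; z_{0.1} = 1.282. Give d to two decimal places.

For two independent groups of n = 454 each: d_min = (z_{α/2} + z_β)·√(2/n).
z-sum = 2.241 + 1.282 = 3.523.
d_min = 3.523 × √(2/454) = 3.523 × 0.0664 = 0.234.

d_min ≈ 0.23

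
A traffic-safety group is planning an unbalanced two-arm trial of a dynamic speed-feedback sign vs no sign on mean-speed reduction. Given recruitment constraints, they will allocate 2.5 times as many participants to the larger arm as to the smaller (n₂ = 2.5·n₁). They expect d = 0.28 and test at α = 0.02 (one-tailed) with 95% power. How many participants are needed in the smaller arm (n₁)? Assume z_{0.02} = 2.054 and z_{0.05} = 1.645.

n₁ = 245

With allocation ratio k = n₂/n₁ = 2.5, Var(x̄₁−x̄₂) = σ²(1/n₁ + 1/(k·n₁)) = σ²·(k+1)/(k·n₁).
So n₁ = (1 + 1/k)·((z_{α} + z_β)/d)² = 1.400 × (3.699/0.28)².
n₁ = 1.400 × 174.52 = 244.3.
Round up: n₁ = 245, giving n₂ = ⌈2.5 × 245⌉ = ⌈612.5⌉ = 613.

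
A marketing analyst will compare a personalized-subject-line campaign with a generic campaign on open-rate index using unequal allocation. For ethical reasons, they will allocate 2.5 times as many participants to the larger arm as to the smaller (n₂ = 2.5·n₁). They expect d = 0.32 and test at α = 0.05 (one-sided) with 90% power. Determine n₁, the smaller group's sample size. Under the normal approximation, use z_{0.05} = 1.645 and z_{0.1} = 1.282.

n₁ = 118

With allocation ratio k = n₂/n₁ = 2.5, Var(x̄₁−x̄₂) = σ²(1/n₁ + 1/(k·n₁)) = σ²·(k+1)/(k·n₁).
So n₁ = (1 + 1/k)·((z_{α} + z_β)/d)² = 1.400 × (2.927/0.32)².
n₁ = 1.400 × 83.67 = 117.1.
Round up: n₁ = 118, giving n₂ = 2.5 × 118 = 295.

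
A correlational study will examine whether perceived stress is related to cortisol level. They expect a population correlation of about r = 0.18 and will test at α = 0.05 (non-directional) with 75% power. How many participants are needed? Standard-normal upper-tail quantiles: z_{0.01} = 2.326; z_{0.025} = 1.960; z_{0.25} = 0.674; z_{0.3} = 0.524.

n = 213

Fisher's z: C = ½·ln((1+r)/(1−r)) = ½·ln(1.4390) = 0.1820.
n = ((z_{α/2} + z_β)/C)² + 3.
(1.960 + 0.674) / 0.1820 = 2.634 / 0.1820 = 14.473.
n = 14.473² + 3 = 209.45 + 3 = 212.5.
Round up.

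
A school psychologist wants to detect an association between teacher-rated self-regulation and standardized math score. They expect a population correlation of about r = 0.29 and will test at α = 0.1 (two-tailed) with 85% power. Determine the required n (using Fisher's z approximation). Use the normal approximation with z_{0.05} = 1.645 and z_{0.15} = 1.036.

Fisher's z: C = ½·ln((1+r)/(1−r)) = ½·ln(1.8169) = 0.2986.
n = ((z_{α/2} + z_β)/C)² + 3.
(1.645 + 1.036) / 0.2986 = 2.681 / 0.2986 = 8.979.
n = 8.979² + 3 = 80.61 + 3 = 83.6.
Round up.

n = 84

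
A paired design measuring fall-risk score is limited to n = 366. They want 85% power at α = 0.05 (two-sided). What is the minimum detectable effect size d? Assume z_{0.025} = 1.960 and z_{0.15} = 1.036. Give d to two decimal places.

d_min ≈ 0.16

For a single sample (or paired design) of n = 366: d_min = (z_{α/2} + z_β)/√n.
z-sum = 1.960 + 1.036 = 2.996.
d_min = 2.996 / √366 = 2.996 / 19.131 = 0.157.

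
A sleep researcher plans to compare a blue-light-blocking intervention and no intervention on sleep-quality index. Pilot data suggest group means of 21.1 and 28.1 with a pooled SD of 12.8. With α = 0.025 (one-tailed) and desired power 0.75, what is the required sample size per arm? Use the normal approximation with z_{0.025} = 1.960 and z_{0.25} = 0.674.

n = 47 per group

Cohen's d = |M₁ − M₂| / SD_pooled = |21.1 − 28.1| / 12.8 = 7.0 / 12.8 = 0.547.
For two independent groups with equal n: n = 2·((z_{α} + z_β) / d)².
z_{α} + z_β = 1.960 + 0.674 = 2.634.
n = 2 × (2.634 / 0.547)² = 2 × 4.815² = 2 × 23.19 = 46.4.
Round up to the next whole participant.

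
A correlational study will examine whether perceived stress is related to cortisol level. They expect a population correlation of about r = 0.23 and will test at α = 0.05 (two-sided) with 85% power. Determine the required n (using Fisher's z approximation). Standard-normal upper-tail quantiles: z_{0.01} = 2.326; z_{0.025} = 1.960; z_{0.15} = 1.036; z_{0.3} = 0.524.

n = 167

Fisher's z: C = ½·ln((1+r)/(1−r)) = ½·ln(1.5974) = 0.2342.
n = ((z_{α/2} + z_β)/C)² + 3.
(1.960 + 1.036) / 0.2342 = 2.996 / 0.2342 = 12.792.
n = 12.792² + 3 = 163.65 + 3 = 166.6.
Round up.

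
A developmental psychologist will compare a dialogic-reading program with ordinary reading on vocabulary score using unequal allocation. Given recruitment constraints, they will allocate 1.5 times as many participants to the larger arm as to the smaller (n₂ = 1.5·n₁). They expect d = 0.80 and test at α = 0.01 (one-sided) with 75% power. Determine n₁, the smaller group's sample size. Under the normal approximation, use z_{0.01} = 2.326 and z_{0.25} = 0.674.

n₁ = 24

With allocation ratio k = n₂/n₁ = 1.5, Var(x̄₁−x̄₂) = σ²(1/n₁ + 1/(k·n₁)) = σ²·(k+1)/(k·n₁).
So n₁ = (1 + 1/k)·((z_{α} + z_β)/d)² = 1.667 × (3.000/0.80)².
n₁ = 1.667 × 14.06 = 23.4.
Round up: n₁ = 24, giving n₂ = 1.5 × 24 = 36.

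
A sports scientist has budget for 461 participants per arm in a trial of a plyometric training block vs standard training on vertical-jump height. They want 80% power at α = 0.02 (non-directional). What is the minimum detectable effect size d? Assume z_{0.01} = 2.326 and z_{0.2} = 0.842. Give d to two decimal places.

For two independent groups of n = 461 each: d_min = (z_{α/2} + z_β)·√(2/n).
z-sum = 2.326 + 0.842 = 3.168.
d_min = 3.168 × √(2/461) = 3.168 × 0.0659 = 0.209.

d_min ≈ 0.21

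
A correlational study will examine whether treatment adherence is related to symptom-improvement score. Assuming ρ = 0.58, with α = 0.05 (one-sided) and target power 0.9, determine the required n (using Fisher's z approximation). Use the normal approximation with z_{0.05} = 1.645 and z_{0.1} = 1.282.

Fisher's z: C = ½·ln((1+r)/(1−r)) = ½·ln(3.7619) = 0.6625.
n = ((z_{α} + z_β)/C)² + 3.
(1.645 + 1.282) / 0.6625 = 2.927 / 0.6625 = 4.418.
n = 4.418² + 3 = 19.52 + 3 = 22.5.
Round up.

n = 23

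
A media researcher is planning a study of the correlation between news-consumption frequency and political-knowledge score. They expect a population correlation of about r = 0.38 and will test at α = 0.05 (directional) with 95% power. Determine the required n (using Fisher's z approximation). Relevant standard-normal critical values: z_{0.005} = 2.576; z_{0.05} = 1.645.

Fisher's z: C = ½·ln((1+r)/(1−r)) = ½·ln(2.2258) = 0.4001.
n = ((z_{α} + z_β)/C)² + 3.
(1.645 + 1.645) / 0.4001 = 3.290 / 0.4001 = 8.223.
n = 8.223² + 3 = 67.62 + 3 = 70.6.
Round up.

n = 71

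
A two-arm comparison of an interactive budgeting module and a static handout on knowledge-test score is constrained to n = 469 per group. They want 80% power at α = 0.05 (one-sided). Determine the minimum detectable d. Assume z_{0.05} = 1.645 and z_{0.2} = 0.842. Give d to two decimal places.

d_min ≈ 0.16

For two independent groups of n = 469 each: d_min = (z_{α} + z_β)·√(2/n).
z-sum = 1.645 + 0.842 = 2.487.
d_min = 2.487 × √(2/469) = 2.487 × 0.0653 = 0.162.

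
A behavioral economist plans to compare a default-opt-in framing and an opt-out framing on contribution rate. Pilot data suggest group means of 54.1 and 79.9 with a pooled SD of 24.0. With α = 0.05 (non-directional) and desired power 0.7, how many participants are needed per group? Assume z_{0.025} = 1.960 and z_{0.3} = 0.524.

Cohen's d = |M₁ − M₂| / SD_pooled = |54.1 − 79.9| / 24.0 = 25.8 / 24.0 = 1.075.
For two independent groups with equal n: n = 2·((z_{α/2} + z_β) / d)².
z_{α/2} + z_β = 1.960 + 0.524 = 2.484.
n = 2 × (2.484 / 1.075)² = 2 × 2.311² = 2 × 5.34 = 10.7.
Round up to the next whole participant.

n = 11 per group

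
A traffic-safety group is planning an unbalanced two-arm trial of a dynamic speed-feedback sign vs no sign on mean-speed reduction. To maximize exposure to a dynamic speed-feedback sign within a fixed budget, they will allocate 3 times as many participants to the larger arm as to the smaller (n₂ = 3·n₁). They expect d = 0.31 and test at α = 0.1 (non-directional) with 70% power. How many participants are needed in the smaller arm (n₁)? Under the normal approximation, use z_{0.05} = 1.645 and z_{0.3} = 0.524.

With allocation ratio k = n₂/n₁ = 3, Var(x̄₁−x̄₂) = σ²(1/n₁ + 1/(k·n₁)) = σ²·(k+1)/(k·n₁).
So n₁ = (1 + 1/k)·((z_{α/2} + z_β)/d)² = 1.333 × (2.169/0.31)².
n₁ = 1.333 × 48.95 = 65.3.
Round up: n₁ = 66, giving n₂ = 3 × 66 = 198.

n₁ = 66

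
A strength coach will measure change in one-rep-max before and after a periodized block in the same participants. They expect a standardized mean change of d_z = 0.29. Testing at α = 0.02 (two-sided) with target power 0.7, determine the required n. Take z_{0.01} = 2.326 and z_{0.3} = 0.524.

n = 97 pairs

For a paired (one-sample on differences) test: n = ((z_{α/2} + z_β) / d)².
z_{α/2} + z_β = 2.326 + 0.524 = 2.850.
n = (2.850 / 0.29)² = 9.828² = 96.58.
Round up.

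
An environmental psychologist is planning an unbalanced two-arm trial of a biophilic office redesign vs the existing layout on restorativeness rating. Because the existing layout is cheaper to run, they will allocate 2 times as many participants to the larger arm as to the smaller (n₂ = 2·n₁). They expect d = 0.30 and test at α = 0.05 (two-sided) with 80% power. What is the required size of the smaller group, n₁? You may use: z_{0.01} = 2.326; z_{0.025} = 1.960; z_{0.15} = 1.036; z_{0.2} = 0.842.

n₁ = 131

With allocation ratio k = n₂/n₁ = 2, Var(x̄₁−x̄₂) = σ²(1/n₁ + 1/(k·n₁)) = σ²·(k+1)/(k·n₁).
So n₁ = (1 + 1/k)·((z_{α/2} + z_β)/d)² = 1.500 × (2.802/0.30)².
n₁ = 1.500 × 87.24 = 130.9.
Round up: n₁ = 131, giving n₂ = 2 × 131 = 262.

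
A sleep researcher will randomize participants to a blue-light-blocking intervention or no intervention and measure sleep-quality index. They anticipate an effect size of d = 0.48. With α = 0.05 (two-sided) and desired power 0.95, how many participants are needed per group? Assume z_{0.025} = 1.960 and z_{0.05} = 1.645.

For two independent groups with equal n: n = 2·((z_{α/2} + z_β) / d)².
z_{α/2} + z_β = 1.960 + 1.645 = 3.605.
n = 2 × (3.605 / 0.48)² = 2 × 7.510² = 2 × 56.41 = 112.8.
Round up to the next whole participant.

n = 113 per group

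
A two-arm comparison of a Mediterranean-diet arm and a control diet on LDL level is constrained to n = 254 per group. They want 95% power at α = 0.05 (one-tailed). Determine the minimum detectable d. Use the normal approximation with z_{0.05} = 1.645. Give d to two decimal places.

d_min ≈ 0.29

For two independent groups of n = 254 each: d_min = (z_{α} + z_β)·√(2/n).
z-sum = 1.645 + 1.645 = 3.290.
d_min = 3.290 × √(2/254) = 3.290 × 0.0887 = 0.292.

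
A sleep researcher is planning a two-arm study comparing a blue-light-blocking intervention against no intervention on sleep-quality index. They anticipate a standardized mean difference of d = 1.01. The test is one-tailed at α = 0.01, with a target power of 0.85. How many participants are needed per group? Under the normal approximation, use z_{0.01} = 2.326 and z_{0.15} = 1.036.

n = 23 per group

For two independent groups with equal n: n = 2·((z_{α} + z_β) / d)².
z_{α} + z_β = 2.326 + 1.036 = 3.362.
n = 2 × (3.362 / 1.01)² = 2 × 3.329² = 2 × 11.08 = 22.2.
Round up to the next whole participant.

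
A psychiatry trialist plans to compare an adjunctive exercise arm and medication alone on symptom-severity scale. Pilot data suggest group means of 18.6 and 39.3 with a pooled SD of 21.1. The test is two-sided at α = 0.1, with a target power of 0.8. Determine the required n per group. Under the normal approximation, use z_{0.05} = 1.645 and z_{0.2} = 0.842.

Cohen's d = |M₁ − M₂| / SD_pooled = |18.6 − 39.3| / 21.1 = 20.7 / 21.1 = 0.981.
For two independent groups with equal n: n = 2·((z_{α/2} + z_β) / d)².
z_{α/2} + z_β = 1.645 + 0.842 = 2.487.
n = 2 × (2.487 / 0.981)² = 2 × 2.535² = 2 × 6.43 = 12.9.
Round up to the next whole participant.

n = 13 per group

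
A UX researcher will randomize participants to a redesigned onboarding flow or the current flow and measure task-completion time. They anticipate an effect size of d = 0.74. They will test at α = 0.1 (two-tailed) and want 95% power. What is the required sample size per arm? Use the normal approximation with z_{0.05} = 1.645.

n = 40 per group

For two independent groups with equal n: n = 2·((z_{α/2} + z_β) / d)².
z_{α/2} + z_β = 1.645 + 1.645 = 3.290.
n = 2 × (3.290 / 0.74)² = 2 × 4.446² = 2 × 19.77 = 39.5.
Round up to the next whole participant.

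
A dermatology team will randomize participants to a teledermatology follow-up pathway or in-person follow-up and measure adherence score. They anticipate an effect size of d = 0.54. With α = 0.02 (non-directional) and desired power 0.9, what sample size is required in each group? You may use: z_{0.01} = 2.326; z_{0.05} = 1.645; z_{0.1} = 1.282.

For two independent groups with equal n: n = 2·((z_{α/2} + z_β) / d)².
z_{α/2} + z_β = 2.326 + 1.282 = 3.608.
n = 2 × (3.608 / 0.54)² = 2 × 6.681² = 2 × 44.64 = 89.3.
Round up to the next whole participant.

n = 90 per group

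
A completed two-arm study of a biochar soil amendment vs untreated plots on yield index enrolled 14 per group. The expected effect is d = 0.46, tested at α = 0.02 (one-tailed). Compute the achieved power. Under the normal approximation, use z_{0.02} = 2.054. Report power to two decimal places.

power ≈ 0.20

For two equal groups, power = Φ(d·√(n/2) − z_{α}).
d·√(n/2) = 0.46 × √(14/2) = 0.46 × 2.646 = 1.217.
z_β = 1.217 − 2.054 = -0.837.
Power = Φ(-0.837) = 0.201.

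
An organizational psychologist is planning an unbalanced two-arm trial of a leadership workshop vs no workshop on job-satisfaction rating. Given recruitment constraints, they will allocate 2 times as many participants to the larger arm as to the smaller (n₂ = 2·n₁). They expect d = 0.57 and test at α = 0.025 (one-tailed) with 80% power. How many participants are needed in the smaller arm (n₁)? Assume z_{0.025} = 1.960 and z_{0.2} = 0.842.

n₁ = 37

With allocation ratio k = n₂/n₁ = 2, Var(x̄₁−x̄₂) = σ²(1/n₁ + 1/(k·n₁)) = σ²·(k+1)/(k·n₁).
So n₁ = (1 + 1/k)·((z_{α} + z_β)/d)² = 1.500 × (2.802/0.57)².
n₁ = 1.500 × 24.16 = 36.2.
Round up: n₁ = 37, giving n₂ = 2 × 37 = 74.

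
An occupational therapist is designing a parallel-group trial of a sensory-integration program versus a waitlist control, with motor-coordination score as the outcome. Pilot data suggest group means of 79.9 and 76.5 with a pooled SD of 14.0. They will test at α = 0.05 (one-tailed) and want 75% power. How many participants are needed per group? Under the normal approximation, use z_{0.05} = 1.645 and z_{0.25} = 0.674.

Cohen's d = |M₁ − M₂| / SD_pooled = |79.9 − 76.5| / 14.0 = 3.4 / 14.0 = 0.243.
For two independent groups with equal n: n = 2·((z_{α} + z_β) / d)².
z_{α} + z_β = 1.645 + 0.674 = 2.319.
n = 2 × (2.319 / 0.243)² = 2 × 9.543² = 2 × 91.07 = 182.1.
Round up to the next whole participant.

n = 183 per group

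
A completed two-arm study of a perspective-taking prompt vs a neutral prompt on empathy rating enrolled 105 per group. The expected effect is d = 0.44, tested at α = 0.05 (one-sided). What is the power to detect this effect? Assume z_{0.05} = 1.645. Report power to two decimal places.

For two equal groups, power = Φ(d·√(n/2) − z_{α}).
d·√(n/2) = 0.44 × √(105/2) = 0.44 × 7.246 = 3.188.
z_β = 3.188 − 1.645 = 1.543.
Power = Φ(1.543) = 0.939.

power ≈ 0.94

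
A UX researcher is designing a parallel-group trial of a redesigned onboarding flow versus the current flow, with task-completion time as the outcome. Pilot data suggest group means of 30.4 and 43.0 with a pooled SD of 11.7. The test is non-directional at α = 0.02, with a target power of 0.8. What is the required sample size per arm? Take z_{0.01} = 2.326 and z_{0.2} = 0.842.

n = 18 per group

Cohen's d = |M₁ − M₂| / SD_pooled = |30.4 − 43.0| / 11.7 = 12.6 / 11.7 = 1.077.
For two independent groups with equal n: n = 2·((z_{α/2} + z_β) / d)².
z_{α/2} + z_β = 2.326 + 0.842 = 3.168.
n = 2 × (3.168 / 1.077)² = 2 × 2.942² = 2 × 8.65 = 17.3.
Round up to the next whole participant.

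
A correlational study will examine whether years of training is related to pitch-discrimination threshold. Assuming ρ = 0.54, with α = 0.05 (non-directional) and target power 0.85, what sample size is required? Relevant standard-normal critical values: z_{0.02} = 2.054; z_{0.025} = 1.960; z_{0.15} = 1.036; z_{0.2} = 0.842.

n = 28

Fisher's z: C = ½·ln((1+r)/(1−r)) = ½·ln(3.3478) = 0.6042.
n = ((z_{α/2} + z_β)/C)² + 3.
(1.960 + 1.036) / 0.6042 = 2.996 / 0.6042 = 4.959.
n = 4.959² + 3 = 24.59 + 3 = 27.6.
Round up.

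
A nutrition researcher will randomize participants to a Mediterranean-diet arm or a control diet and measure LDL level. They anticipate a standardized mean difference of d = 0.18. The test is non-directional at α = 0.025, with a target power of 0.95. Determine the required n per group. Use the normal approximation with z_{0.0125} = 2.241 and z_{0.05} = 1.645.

n = 933 per group

For two independent groups with equal n: n = 2·((z_{α/2} + z_β) / d)².
z_{α/2} + z_β = 2.241 + 1.645 = 3.886.
n = 2 × (3.886 / 0.18)² = 2 × 21.589² = 2 × 466.08 = 932.2.
Round up to the next whole participant.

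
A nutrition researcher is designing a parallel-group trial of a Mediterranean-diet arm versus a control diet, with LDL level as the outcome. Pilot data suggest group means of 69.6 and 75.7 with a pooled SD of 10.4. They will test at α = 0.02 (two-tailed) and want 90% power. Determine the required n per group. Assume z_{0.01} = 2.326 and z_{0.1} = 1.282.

Cohen's d = |M₁ − M₂| / SD_pooled = |69.6 − 75.7| / 10.4 = 6.1 / 10.4 = 0.587.
For two independent groups with equal n: n = 2·((z_{α/2} + z_β) / d)².
z_{α/2} + z_β = 2.326 + 1.282 = 3.608.
n = 2 × (3.608 / 0.587)² = 2 × 6.147² = 2 × 37.78 = 75.6.
Round up to the next whole participant.

n = 76 per group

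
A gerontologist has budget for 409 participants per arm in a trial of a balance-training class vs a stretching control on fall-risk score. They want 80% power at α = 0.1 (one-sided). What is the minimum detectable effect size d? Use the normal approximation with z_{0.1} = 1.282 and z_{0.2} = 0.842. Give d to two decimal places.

For two independent groups of n = 409 each: d_min = (z_{α} + z_β)·√(2/n).
z-sum = 1.282 + 0.842 = 2.124.
d_min = 2.124 × √(2/409) = 2.124 × 0.0699 = 0.149.

d_min ≈ 0.15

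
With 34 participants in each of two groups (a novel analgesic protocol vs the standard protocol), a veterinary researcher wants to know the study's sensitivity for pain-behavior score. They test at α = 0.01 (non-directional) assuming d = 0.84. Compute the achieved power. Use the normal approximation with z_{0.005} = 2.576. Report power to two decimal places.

For two equal groups, power = Φ(d·√(n/2) − z_{α/2}).
d·√(n/2) = 0.84 × √(34/2) = 0.84 × 4.123 = 3.463.
z_β = 3.463 − 2.576 = 0.887.
Power = Φ(0.887) = 0.813.

power ≈ 0.81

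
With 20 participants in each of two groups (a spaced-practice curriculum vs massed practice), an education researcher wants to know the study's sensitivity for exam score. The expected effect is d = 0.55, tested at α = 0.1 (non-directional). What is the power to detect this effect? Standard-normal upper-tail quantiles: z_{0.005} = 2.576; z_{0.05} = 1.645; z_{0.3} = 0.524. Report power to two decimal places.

power ≈ 0.54

For two equal groups, power = Φ(d·√(n/2) − z_{α/2}).
d·√(n/2) = 0.55 × √(20/2) = 0.55 × 3.162 = 1.739.
z_β = 1.739 − 1.645 = 0.094.
Power = Φ(0.094) = 0.538.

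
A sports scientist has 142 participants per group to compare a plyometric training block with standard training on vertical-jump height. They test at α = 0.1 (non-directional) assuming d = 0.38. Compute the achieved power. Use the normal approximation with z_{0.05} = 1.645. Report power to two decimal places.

power ≈ 0.94

For two equal groups, power = Φ(d·√(n/2) − z_{α/2}).
d·√(n/2) = 0.38 × √(142/2) = 0.38 × 8.426 = 3.202.
z_β = 3.202 − 1.645 = 1.557.
Power = Φ(1.557) = 0.940.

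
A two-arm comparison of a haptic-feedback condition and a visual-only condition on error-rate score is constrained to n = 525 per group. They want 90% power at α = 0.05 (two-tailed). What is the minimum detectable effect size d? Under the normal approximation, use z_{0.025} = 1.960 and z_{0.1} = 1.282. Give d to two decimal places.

For two independent groups of n = 525 each: d_min = (z_{α/2} + z_β)·√(2/n).
z-sum = 1.960 + 1.282 = 3.242.
d_min = 3.242 × √(2/525) = 3.242 × 0.0617 = 0.200.

d_min ≈ 0.20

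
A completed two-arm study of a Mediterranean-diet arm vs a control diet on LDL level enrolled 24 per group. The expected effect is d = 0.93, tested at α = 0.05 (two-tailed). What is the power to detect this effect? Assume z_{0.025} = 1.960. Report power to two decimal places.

power ≈ 0.90

For two equal groups, power = Φ(d·√(n/2) − z_{α/2}).
d·√(n/2) = 0.93 × √(24/2) = 0.93 × 3.464 = 3.222.
z_β = 3.222 − 1.960 = 1.262.
Power = Φ(1.262) = 0.896.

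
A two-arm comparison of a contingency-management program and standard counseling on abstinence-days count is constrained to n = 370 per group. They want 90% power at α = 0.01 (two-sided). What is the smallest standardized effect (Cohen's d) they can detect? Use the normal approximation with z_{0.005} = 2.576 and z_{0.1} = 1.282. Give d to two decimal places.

d_min ≈ 0.28

For two independent groups of n = 370 each: d_min = (z_{α/2} + z_β)·√(2/n).
z-sum = 2.576 + 1.282 = 3.858.
d_min = 3.858 × √(2/370) = 3.858 × 0.0735 = 0.284.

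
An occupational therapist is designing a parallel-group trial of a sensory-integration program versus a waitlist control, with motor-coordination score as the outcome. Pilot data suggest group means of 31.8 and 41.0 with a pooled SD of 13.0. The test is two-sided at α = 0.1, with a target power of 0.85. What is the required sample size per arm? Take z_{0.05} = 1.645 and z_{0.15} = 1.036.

Cohen's d = |M₁ − M₂| / SD_pooled = |31.8 − 41.0| / 13.0 = 9.2 / 13.0 = 0.708.
For two independent groups with equal n: n = 2·((z_{α/2} + z_β) / d)².
z_{α/2} + z_β = 1.645 + 1.036 = 2.681.
n = 2 × (2.681 / 0.708)² = 2 × 3.787² = 2 × 14.34 = 28.7.
Round up to the next whole participant.

n = 29 per group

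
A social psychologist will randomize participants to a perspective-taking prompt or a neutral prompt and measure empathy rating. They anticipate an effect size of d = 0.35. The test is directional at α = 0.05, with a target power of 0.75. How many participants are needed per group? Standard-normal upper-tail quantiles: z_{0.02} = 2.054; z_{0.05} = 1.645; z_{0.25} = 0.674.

n = 88 per group

For two independent groups with equal n: n = 2·((z_{α} + z_β) / d)².
z_{α} + z_β = 1.645 + 0.674 = 2.319.
n = 2 × (2.319 / 0.35)² = 2 × 6.626² = 2 × 43.90 = 87.8.
Round up to the next whole participant.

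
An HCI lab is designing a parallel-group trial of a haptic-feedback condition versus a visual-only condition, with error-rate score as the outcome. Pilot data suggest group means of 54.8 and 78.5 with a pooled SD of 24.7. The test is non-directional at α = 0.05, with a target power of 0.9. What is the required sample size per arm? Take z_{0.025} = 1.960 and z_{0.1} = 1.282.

Cohen's d = |M₁ − M₂| / SD_pooled = |54.8 − 78.5| / 24.7 = 23.7 / 24.7 = 0.960.
For two independent groups with equal n: n = 2·((z_{α/2} + z_β) / d)².
z_{α/2} + z_β = 1.960 + 1.282 = 3.242.
n = 2 × (3.242 / 0.960)² = 2 × 3.377² = 2 × 11.40 = 22.8.
Round up to the next whole participant.

n = 23 per group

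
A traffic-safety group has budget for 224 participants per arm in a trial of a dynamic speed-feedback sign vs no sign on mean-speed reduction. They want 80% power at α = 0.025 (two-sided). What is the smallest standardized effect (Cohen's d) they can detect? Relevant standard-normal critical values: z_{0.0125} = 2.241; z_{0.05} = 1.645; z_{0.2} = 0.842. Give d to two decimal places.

For two independent groups of n = 224 each: d_min = (z_{α/2} + z_β)·√(2/n).
z-sum = 2.241 + 0.842 = 3.083.
d_min = 3.083 × √(2/224) = 3.083 × 0.0945 = 0.291.

d_min ≈ 0.29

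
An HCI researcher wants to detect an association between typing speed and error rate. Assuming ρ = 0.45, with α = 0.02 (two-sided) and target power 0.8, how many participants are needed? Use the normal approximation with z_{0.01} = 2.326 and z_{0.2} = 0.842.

n = 46

Fisher's z: C = ½·ln((1+r)/(1−r)) = ½·ln(2.6364) = 0.4847.
n = ((z_{α/2} + z_β)/C)² + 3.
(2.326 + 0.842) / 0.4847 = 3.168 / 0.4847 = 6.536.
n = 6.536² + 3 = 42.72 + 3 = 45.7.
Round up.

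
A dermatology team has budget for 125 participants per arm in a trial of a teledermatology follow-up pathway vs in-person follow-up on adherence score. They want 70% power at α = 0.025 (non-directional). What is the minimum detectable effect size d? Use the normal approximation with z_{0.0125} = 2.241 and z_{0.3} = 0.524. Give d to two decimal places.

d_min ≈ 0.35

For two independent groups of n = 125 each: d_min = (z_{α/2} + z_β)·√(2/n).
z-sum = 2.241 + 0.524 = 2.765.
d_min = 2.765 × √(2/125) = 2.765 × 0.1265 = 0.350.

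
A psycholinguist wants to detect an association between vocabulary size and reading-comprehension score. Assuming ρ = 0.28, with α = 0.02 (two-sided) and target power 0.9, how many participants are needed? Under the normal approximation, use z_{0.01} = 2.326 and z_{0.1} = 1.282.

n = 161

Fisher's z: C = ½·ln((1+r)/(1−r)) = ½·ln(1.7778) = 0.2877.
n = ((z_{α/2} + z_β)/C)² + 3.
(2.326 + 1.282) / 0.2877 = 3.608 / 0.2877 = 12.541.
n = 12.541² + 3 = 157.27 + 3 = 160.3.
Round up.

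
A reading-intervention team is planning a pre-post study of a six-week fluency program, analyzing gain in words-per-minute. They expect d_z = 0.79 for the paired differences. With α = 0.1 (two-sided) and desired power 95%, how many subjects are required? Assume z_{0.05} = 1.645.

For a paired (one-sample on differences) test: n = ((z_{α/2} + z_β) / d)².
z_{α/2} + z_β = 1.645 + 1.645 = 3.290.
n = (3.290 / 0.79)² = 4.165² = 17.34.
Round up.

n = 18 pairs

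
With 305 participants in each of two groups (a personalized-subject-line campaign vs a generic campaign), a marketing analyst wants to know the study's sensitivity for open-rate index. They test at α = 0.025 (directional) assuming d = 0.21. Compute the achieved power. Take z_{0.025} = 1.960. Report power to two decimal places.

power ≈ 0.74

For two equal groups, power = Φ(d·√(n/2) − z_{α}).
d·√(n/2) = 0.21 × √(305/2) = 0.21 × 12.349 = 2.593.
z_β = 2.593 − 1.960 = 0.633.
Power = Φ(0.633) = 0.737.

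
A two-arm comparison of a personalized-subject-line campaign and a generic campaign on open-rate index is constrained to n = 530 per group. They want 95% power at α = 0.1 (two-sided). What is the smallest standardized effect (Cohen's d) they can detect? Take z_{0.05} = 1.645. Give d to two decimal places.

d_min ≈ 0.20

For two independent groups of n = 530 each: d_min = (z_{α/2} + z_β)·√(2/n).
z-sum = 1.645 + 1.645 = 3.290.
d_min = 3.290 × √(2/530) = 3.290 × 0.0614 = 0.202.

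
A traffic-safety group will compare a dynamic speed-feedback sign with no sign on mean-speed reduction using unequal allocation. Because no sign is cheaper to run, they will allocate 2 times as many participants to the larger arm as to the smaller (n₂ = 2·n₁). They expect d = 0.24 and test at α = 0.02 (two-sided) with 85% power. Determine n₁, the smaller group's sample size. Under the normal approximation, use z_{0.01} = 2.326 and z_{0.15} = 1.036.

With allocation ratio k = n₂/n₁ = 2, Var(x̄₁−x̄₂) = σ²(1/n₁ + 1/(k·n₁)) = σ²·(k+1)/(k·n₁).
So n₁ = (1 + 1/k)·((z_{α/2} + z_β)/d)² = 1.500 × (3.362/0.24)².
n₁ = 1.500 × 196.23 = 294.4.
Round up: n₁ = 295, giving n₂ = 2 × 295 = 590.

n₁ = 295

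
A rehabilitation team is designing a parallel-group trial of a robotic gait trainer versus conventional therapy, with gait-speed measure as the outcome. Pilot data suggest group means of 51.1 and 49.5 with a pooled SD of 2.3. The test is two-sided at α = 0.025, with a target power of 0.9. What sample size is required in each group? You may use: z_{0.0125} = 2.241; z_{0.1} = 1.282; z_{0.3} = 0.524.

n = 52 per group

Cohen's d = |M₁ − M₂| / SD_pooled = |51.1 − 49.5| / 2.3 = 1.6 / 2.3 = 0.696.
For two independent groups with equal n: n = 2·((z_{α/2} + z_β) / d)².
z_{α/2} + z_β = 2.241 + 1.282 = 3.523.
n = 2 × (3.523 / 0.696)² = 2 × 5.062² = 2 × 25.62 = 51.2.
Round up to the next whole participant.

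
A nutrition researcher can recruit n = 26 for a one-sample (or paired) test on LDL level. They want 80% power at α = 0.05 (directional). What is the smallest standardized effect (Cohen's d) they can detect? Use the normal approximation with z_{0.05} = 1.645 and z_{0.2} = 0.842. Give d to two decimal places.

For a single sample (or paired design) of n = 26: d_min = (z_{α} + z_β)/√n.
z-sum = 1.645 + 0.842 = 2.487.
d_min = 2.487 / √26 = 2.487 / 5.099 = 0.488.

d_min ≈ 0.49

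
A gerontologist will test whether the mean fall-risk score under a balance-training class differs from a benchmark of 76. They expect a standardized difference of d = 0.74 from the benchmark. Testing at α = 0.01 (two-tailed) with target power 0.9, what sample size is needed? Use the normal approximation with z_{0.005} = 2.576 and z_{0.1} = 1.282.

n = 28

For a one-sample test: n = ((z_{α/2} + z_β) / d)².
z_{α/2} + z_β = 2.576 + 1.282 = 3.858.
n = (3.858 / 0.74)² = 5.214² = 27.18.
Round up.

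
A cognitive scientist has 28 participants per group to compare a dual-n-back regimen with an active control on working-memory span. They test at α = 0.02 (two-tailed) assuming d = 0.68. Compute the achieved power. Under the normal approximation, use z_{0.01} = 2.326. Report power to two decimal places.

For two equal groups, power = Φ(d·√(n/2) − z_{α/2}).
d·√(n/2) = 0.68 × √(28/2) = 0.68 × 3.742 = 2.544.
z_β = 2.544 − 2.326 = 0.218.
Power = Φ(0.218) = 0.586.

power ≈ 0.59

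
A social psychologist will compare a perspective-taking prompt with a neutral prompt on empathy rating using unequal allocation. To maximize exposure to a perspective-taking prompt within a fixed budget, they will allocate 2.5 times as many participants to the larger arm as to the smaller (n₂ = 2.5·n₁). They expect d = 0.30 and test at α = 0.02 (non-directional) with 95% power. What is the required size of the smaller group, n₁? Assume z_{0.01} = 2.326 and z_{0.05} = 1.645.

n₁ = 246

With allocation ratio k = n₂/n₁ = 2.5, Var(x̄₁−x̄₂) = σ²(1/n₁ + 1/(k·n₁)) = σ²·(k+1)/(k·n₁).
So n₁ = (1 + 1/k)·((z_{α/2} + z_β)/d)² = 1.400 × (3.971/0.30)².
n₁ = 1.400 × 175.21 = 245.3.
Round up: n₁ = 246, giving n₂ = 2.5 × 246 = 615.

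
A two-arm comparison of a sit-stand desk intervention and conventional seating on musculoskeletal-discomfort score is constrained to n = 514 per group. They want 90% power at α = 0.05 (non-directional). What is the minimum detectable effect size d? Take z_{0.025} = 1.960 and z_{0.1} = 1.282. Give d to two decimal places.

For two independent groups of n = 514 each: d_min = (z_{α/2} + z_β)·√(2/n).
z-sum = 1.960 + 1.282 = 3.242.
d_min = 3.242 × √(2/514) = 3.242 × 0.0624 = 0.202.

d_min ≈ 0.20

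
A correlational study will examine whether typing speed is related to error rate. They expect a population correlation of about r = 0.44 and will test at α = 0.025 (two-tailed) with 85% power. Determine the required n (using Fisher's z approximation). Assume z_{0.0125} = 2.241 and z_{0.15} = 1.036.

Fisher's z: C = ½·ln((1+r)/(1−r)) = ½·ln(2.5714) = 0.4722.
n = ((z_{α/2} + z_β)/C)² + 3.
(2.241 + 1.036) / 0.4722 = 3.277 / 0.4722 = 6.940.
n = 6.940² + 3 = 48.16 + 3 = 51.2.
Round up.

n = 52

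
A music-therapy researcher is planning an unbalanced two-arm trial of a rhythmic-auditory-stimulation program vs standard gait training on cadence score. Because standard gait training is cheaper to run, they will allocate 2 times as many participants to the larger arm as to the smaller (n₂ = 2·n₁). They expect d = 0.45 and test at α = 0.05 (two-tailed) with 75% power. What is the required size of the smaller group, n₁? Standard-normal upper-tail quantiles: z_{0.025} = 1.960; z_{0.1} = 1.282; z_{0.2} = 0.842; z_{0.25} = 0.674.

With allocation ratio k = n₂/n₁ = 2, Var(x̄₁−x̄₂) = σ²(1/n₁ + 1/(k·n₁)) = σ²·(k+1)/(k·n₁).
So n₁ = (1 + 1/k)·((z_{α/2} + z_β)/d)² = 1.500 × (2.634/0.45)².
n₁ = 1.500 × 34.26 = 51.4.
Round up: n₁ = 52, giving n₂ = 2 × 52 = 104.

n₁ = 52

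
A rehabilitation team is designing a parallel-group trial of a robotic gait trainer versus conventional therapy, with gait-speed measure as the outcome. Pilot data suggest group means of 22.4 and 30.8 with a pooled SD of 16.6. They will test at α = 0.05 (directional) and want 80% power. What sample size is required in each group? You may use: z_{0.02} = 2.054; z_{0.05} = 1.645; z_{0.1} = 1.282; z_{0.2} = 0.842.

Cohen's d = |M₁ − M₂| / SD_pooled = |22.4 − 30.8| / 16.6 = 8.4 / 16.6 = 0.506.
For two independent groups with equal n: n = 2·((z_{α} + z_β) / d)².
z_{α} + z_β = 1.645 + 0.842 = 2.487.
n = 2 × (2.487 / 0.506)² = 2 × 4.915² = 2 × 24.16 = 48.3.
Round up to the next whole participant.

n = 49 per group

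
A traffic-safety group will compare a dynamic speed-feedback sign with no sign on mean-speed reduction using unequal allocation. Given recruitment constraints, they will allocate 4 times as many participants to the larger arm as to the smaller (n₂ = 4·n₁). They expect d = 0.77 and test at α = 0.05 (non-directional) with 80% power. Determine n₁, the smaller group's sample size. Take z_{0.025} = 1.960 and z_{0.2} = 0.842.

With allocation ratio k = n₂/n₁ = 4, Var(x̄₁−x̄₂) = σ²(1/n₁ + 1/(k·n₁)) = σ²·(k+1)/(k·n₁).
So n₁ = (1 + 1/k)·((z_{α/2} + z_β)/d)² = 1.250 × (2.802/0.77)².
n₁ = 1.250 × 13.24 = 16.6.
Round up: n₁ = 17, giving n₂ = 4 × 17 = 68.

n₁ = 17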